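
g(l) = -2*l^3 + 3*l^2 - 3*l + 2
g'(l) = -6*l^2 + 6*l - 3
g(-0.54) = 4.81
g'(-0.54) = -7.99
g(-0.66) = 5.86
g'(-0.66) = -9.57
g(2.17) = -10.82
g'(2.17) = -18.23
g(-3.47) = 132.10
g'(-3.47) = -96.07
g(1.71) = -4.36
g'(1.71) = -10.28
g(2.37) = -14.88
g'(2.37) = -22.48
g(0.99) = 0.03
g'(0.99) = -2.94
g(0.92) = 0.22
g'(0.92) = -2.56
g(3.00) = -34.00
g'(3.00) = -39.00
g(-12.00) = 3926.00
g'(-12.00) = -939.00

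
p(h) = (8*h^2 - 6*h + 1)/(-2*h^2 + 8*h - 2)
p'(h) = (4*h - 8)*(8*h^2 - 6*h + 1)/(-2*h^2 + 8*h - 2)^2 + (16*h - 6)/(-2*h^2 + 8*h - 2)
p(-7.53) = -2.85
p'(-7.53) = 0.10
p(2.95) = 12.62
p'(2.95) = 21.25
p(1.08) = 0.89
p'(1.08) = 1.85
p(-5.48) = -2.59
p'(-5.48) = 0.15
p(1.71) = 2.42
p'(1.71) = 3.18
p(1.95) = 3.29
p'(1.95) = 4.09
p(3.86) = -105.57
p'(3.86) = 793.79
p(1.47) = 1.74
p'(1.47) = 2.54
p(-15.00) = -3.31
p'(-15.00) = 0.04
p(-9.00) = -2.98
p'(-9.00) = 0.08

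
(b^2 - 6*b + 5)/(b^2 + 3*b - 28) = (b^2 - 6*b + 5)/(b^2 + 3*b - 28)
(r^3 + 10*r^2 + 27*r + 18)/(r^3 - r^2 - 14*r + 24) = (r^3 + 10*r^2 + 27*r + 18)/(r^3 - r^2 - 14*r + 24)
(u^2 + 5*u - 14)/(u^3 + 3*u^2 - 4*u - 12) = (u + 7)/(u^2 + 5*u + 6)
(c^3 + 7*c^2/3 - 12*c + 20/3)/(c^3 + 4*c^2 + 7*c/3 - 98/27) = 9*(c^2 + 3*c - 10)/(9*c^2 + 42*c + 49)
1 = 1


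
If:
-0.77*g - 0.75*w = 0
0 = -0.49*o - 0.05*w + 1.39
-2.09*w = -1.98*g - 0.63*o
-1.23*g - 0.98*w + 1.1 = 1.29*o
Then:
No Solution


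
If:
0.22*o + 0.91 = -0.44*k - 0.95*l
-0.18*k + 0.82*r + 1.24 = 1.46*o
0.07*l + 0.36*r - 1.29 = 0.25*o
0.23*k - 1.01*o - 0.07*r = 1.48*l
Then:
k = 2.50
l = -3.22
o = 4.76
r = 7.52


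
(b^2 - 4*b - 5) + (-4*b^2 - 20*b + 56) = -3*b^2 - 24*b + 51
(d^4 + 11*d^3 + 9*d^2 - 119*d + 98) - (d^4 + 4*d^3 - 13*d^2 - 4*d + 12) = 7*d^3 + 22*d^2 - 115*d + 86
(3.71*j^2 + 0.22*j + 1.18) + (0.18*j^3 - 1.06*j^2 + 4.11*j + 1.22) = 0.18*j^3 + 2.65*j^2 + 4.33*j + 2.4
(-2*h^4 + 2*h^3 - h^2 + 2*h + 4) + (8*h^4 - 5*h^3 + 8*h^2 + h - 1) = 6*h^4 - 3*h^3 + 7*h^2 + 3*h + 3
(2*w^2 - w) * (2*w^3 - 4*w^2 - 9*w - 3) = 4*w^5 - 10*w^4 - 14*w^3 + 3*w^2 + 3*w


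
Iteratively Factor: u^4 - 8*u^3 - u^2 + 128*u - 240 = (u - 3)*(u^3 - 5*u^2 - 16*u + 80) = (u - 4)*(u - 3)*(u^2 - u - 20) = (u - 5)*(u - 4)*(u - 3)*(u + 4)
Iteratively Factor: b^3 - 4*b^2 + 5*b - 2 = (b - 2)*(b^2 - 2*b + 1) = (b - 2)*(b - 1)*(b - 1)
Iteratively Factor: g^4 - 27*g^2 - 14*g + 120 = (g - 2)*(g^3 + 2*g^2 - 23*g - 60) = (g - 5)*(g - 2)*(g^2 + 7*g + 12) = (g - 5)*(g - 2)*(g + 4)*(g + 3)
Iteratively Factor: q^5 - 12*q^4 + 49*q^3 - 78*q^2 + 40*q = (q - 2)*(q^4 - 10*q^3 + 29*q^2 - 20*q) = (q - 5)*(q - 2)*(q^3 - 5*q^2 + 4*q) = (q - 5)*(q - 2)*(q - 1)*(q^2 - 4*q) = (q - 5)*(q - 4)*(q - 2)*(q - 1)*(q)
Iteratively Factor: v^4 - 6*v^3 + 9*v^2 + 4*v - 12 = (v + 1)*(v^3 - 7*v^2 + 16*v - 12) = (v - 3)*(v + 1)*(v^2 - 4*v + 4) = (v - 3)*(v - 2)*(v + 1)*(v - 2)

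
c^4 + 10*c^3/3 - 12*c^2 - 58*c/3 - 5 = (c - 3)*(c + 1/3)*(c + 1)*(c + 5)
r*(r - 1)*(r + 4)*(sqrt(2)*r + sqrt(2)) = sqrt(2)*r^4 + 4*sqrt(2)*r^3 - sqrt(2)*r^2 - 4*sqrt(2)*r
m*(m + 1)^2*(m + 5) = m^4 + 7*m^3 + 11*m^2 + 5*m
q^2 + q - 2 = (q - 1)*(q + 2)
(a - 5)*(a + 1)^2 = a^3 - 3*a^2 - 9*a - 5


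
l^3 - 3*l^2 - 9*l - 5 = (l - 5)*(l + 1)^2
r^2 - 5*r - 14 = (r - 7)*(r + 2)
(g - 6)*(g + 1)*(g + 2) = g^3 - 3*g^2 - 16*g - 12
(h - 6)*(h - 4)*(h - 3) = h^3 - 13*h^2 + 54*h - 72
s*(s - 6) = s^2 - 6*s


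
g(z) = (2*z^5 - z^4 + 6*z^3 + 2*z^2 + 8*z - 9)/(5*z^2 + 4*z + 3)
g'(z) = (-10*z - 4)*(2*z^5 - z^4 + 6*z^3 + 2*z^2 + 8*z - 9)/(5*z^2 + 4*z + 3)^2 + (10*z^4 - 4*z^3 + 18*z^2 + 4*z + 8)/(5*z^2 + 4*z + 3)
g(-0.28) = -4.94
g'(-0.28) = 6.32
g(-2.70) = -16.55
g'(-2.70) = 12.49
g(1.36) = 1.50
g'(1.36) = 2.51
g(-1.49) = -6.87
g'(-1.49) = 3.64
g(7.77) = 166.65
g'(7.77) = 65.73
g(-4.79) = -63.21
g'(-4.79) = 33.79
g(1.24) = 1.21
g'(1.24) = 2.35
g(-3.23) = -24.34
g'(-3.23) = 16.98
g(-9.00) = -346.65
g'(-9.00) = 107.92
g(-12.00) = -783.09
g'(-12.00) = 186.65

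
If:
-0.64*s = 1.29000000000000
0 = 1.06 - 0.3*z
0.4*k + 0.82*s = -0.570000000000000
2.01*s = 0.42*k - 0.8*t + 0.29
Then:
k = 2.71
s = -2.02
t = 6.85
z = 3.53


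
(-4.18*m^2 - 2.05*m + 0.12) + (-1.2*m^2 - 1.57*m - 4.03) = -5.38*m^2 - 3.62*m - 3.91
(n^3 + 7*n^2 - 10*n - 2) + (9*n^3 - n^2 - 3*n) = 10*n^3 + 6*n^2 - 13*n - 2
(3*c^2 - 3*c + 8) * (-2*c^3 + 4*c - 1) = -6*c^5 + 6*c^4 - 4*c^3 - 15*c^2 + 35*c - 8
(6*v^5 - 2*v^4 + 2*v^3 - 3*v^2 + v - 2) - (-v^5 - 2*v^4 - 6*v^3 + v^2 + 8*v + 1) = 7*v^5 + 8*v^3 - 4*v^2 - 7*v - 3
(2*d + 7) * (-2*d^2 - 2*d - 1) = -4*d^3 - 18*d^2 - 16*d - 7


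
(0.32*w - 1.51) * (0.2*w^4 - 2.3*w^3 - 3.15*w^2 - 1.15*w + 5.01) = 0.064*w^5 - 1.038*w^4 + 2.465*w^3 + 4.3885*w^2 + 3.3397*w - 7.5651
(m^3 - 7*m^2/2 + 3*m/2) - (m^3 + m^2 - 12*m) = -9*m^2/2 + 27*m/2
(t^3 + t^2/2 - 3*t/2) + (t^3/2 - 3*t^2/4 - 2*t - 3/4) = 3*t^3/2 - t^2/4 - 7*t/2 - 3/4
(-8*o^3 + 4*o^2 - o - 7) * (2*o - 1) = -16*o^4 + 16*o^3 - 6*o^2 - 13*o + 7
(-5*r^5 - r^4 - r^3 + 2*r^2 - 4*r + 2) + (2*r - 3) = -5*r^5 - r^4 - r^3 + 2*r^2 - 2*r - 1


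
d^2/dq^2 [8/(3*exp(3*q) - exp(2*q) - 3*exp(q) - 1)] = 8*((-27*exp(2*q) + 4*exp(q) + 3)*(-3*exp(3*q) + exp(2*q) + 3*exp(q) + 1) - 2*(-9*exp(2*q) + 2*exp(q) + 3)^2*exp(q))*exp(q)/(-3*exp(3*q) + exp(2*q) + 3*exp(q) + 1)^3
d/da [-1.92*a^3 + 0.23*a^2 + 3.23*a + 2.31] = -5.76*a^2 + 0.46*a + 3.23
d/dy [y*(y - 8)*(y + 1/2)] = 3*y^2 - 15*y - 4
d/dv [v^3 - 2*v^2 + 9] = v*(3*v - 4)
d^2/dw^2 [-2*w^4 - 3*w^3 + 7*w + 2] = 6*w*(-4*w - 3)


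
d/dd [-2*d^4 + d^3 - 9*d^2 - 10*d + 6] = -8*d^3 + 3*d^2 - 18*d - 10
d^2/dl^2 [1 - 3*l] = 0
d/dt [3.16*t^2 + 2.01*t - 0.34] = 6.32*t + 2.01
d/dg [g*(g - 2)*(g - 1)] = 3*g^2 - 6*g + 2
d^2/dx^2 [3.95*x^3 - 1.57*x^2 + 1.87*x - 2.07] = 23.7*x - 3.14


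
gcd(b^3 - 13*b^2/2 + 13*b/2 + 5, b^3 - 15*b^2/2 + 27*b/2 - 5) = b^2 - 7*b + 10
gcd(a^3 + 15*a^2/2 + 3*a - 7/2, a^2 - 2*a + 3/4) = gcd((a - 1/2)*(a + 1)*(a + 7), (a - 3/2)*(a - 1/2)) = a - 1/2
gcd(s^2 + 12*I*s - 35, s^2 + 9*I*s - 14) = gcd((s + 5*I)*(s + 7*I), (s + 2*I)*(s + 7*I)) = s + 7*I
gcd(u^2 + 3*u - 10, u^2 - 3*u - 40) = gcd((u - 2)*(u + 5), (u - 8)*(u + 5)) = u + 5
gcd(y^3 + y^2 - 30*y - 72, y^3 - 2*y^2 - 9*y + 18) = y + 3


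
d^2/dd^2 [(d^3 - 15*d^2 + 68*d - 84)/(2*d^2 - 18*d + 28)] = 0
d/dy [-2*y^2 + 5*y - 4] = 5 - 4*y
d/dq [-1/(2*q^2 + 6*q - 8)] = (q + 3/2)/(q^2 + 3*q - 4)^2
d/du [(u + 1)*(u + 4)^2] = 3*(u + 2)*(u + 4)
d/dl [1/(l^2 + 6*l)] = 2*(-l - 3)/(l^2*(l + 6)^2)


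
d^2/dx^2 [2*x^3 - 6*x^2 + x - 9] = 12*x - 12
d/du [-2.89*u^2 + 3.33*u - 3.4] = 3.33 - 5.78*u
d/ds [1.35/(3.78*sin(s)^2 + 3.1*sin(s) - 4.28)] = -(10.206*sin(s) + 4.185)*cos(s)/(3.78*sin(s)^2 + 3.1*sin(s) - 4.28)^2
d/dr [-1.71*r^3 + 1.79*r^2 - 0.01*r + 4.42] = -5.13*r^2 + 3.58*r - 0.01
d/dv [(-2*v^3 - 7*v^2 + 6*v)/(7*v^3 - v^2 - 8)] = (51*v^4 - 84*v^3 + 54*v^2 + 112*v - 48)/(49*v^6 - 14*v^5 + v^4 - 112*v^3 + 16*v^2 + 64)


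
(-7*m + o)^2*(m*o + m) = 49*m^3*o + 49*m^3 - 14*m^2*o^2 - 14*m^2*o + m*o^3 + m*o^2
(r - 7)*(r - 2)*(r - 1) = r^3 - 10*r^2 + 23*r - 14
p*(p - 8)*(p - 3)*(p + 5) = p^4 - 6*p^3 - 31*p^2 + 120*p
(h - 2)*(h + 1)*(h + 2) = h^3 + h^2 - 4*h - 4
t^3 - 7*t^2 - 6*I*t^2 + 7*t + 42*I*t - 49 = (t - 7)*(t - 7*I)*(t + I)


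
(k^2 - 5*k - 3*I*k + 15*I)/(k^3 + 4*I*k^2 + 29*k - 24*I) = (k - 5)/(k^2 + 7*I*k + 8)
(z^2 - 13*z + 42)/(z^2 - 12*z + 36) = (z - 7)/(z - 6)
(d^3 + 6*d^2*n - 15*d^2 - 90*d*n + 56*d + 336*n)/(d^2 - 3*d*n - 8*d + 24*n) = (d^2 + 6*d*n - 7*d - 42*n)/(d - 3*n)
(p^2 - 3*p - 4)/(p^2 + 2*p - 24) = (p + 1)/(p + 6)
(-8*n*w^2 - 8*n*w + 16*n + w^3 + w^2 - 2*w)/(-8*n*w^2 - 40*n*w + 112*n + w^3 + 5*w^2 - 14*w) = (w^2 + w - 2)/(w^2 + 5*w - 14)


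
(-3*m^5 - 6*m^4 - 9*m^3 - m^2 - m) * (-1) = 3*m^5 + 6*m^4 + 9*m^3 + m^2 + m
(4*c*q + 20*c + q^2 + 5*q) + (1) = 4*c*q + 20*c + q^2 + 5*q + 1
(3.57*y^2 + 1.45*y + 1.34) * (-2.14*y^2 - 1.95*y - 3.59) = -7.6398*y^4 - 10.0645*y^3 - 18.5114*y^2 - 7.8185*y - 4.8106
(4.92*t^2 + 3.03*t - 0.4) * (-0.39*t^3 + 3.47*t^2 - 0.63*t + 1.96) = -1.9188*t^5 + 15.8907*t^4 + 7.5705*t^3 + 6.3463*t^2 + 6.1908*t - 0.784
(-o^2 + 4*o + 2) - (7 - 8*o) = -o^2 + 12*o - 5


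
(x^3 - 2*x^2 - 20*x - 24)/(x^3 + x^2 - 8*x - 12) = (x - 6)/(x - 3)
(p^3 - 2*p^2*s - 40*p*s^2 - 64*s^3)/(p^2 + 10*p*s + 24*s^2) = (p^2 - 6*p*s - 16*s^2)/(p + 6*s)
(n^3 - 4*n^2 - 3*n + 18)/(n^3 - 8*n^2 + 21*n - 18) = (n + 2)/(n - 2)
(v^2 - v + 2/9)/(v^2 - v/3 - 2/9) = (3*v - 1)/(3*v + 1)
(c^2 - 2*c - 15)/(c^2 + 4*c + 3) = (c - 5)/(c + 1)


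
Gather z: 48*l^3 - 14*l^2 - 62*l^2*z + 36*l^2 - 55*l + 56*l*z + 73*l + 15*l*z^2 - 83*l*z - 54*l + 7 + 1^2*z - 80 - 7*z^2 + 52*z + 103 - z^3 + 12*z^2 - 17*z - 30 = 48*l^3 + 22*l^2 - 36*l - z^3 + z^2*(15*l + 5) + z*(-62*l^2 - 27*l + 36)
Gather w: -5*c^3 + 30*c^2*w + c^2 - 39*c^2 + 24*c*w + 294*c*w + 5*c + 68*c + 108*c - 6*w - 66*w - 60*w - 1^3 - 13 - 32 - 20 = -5*c^3 - 38*c^2 + 181*c + w*(30*c^2 + 318*c - 132) - 66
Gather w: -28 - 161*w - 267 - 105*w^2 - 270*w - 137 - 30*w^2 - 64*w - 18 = -135*w^2 - 495*w - 450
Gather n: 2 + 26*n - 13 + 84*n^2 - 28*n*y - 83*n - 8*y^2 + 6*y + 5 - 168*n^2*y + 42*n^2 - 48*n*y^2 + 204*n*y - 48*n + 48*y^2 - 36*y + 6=n^2*(126 - 168*y) + n*(-48*y^2 + 176*y - 105) + 40*y^2 - 30*y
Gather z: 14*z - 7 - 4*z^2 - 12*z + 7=-4*z^2 + 2*z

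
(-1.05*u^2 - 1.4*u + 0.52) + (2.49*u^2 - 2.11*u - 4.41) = 1.44*u^2 - 3.51*u - 3.89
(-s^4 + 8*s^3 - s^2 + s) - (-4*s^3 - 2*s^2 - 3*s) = -s^4 + 12*s^3 + s^2 + 4*s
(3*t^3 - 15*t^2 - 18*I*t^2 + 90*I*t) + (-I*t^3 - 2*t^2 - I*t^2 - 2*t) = 3*t^3 - I*t^3 - 17*t^2 - 19*I*t^2 - 2*t + 90*I*t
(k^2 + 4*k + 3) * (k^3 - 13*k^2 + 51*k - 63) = k^5 - 9*k^4 + 2*k^3 + 102*k^2 - 99*k - 189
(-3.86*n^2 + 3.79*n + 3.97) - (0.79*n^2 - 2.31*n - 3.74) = -4.65*n^2 + 6.1*n + 7.71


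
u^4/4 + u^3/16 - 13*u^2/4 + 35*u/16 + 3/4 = (u/4 + 1)*(u - 3)*(u - 1)*(u + 1/4)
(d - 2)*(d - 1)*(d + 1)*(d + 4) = d^4 + 2*d^3 - 9*d^2 - 2*d + 8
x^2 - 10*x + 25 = (x - 5)^2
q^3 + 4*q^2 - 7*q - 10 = (q - 2)*(q + 1)*(q + 5)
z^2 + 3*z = z*(z + 3)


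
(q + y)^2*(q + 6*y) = q^3 + 8*q^2*y + 13*q*y^2 + 6*y^3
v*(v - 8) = v^2 - 8*v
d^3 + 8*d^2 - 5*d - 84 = (d - 3)*(d + 4)*(d + 7)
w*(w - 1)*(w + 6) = w^3 + 5*w^2 - 6*w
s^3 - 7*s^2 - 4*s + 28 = (s - 7)*(s - 2)*(s + 2)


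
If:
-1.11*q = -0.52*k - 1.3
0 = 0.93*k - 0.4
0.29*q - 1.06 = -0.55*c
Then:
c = 1.20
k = 0.43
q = 1.37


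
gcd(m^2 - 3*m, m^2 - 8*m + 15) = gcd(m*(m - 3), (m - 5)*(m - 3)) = m - 3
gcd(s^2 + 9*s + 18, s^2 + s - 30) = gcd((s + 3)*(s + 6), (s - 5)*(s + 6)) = s + 6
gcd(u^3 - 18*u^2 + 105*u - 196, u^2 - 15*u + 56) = u - 7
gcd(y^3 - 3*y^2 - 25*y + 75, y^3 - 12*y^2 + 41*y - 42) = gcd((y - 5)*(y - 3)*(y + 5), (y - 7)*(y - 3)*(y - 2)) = y - 3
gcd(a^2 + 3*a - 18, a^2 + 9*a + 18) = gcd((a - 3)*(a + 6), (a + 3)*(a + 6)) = a + 6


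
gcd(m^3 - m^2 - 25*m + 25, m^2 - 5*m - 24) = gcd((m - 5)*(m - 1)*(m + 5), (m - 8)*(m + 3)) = 1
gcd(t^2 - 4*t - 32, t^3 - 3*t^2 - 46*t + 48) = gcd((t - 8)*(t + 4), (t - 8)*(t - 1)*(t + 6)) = t - 8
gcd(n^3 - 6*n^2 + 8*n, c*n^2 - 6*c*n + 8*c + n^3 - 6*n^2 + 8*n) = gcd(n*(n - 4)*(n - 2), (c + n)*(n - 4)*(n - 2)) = n^2 - 6*n + 8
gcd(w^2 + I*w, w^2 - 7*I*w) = w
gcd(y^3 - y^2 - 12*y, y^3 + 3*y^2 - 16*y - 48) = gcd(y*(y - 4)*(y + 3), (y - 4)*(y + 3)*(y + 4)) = y^2 - y - 12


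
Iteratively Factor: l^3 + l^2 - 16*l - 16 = (l - 4)*(l^2 + 5*l + 4) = (l - 4)*(l + 1)*(l + 4)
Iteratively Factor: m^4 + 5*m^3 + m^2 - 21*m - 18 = (m + 3)*(m^3 + 2*m^2 - 5*m - 6) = (m - 2)*(m + 3)*(m^2 + 4*m + 3) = (m - 2)*(m + 1)*(m + 3)*(m + 3)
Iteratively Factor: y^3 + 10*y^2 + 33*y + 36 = (y + 3)*(y^2 + 7*y + 12) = (y + 3)^2*(y + 4)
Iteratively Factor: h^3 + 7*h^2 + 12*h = (h + 4)*(h^2 + 3*h) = (h + 3)*(h + 4)*(h)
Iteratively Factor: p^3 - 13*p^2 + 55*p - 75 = (p - 5)*(p^2 - 8*p + 15) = (p - 5)^2*(p - 3)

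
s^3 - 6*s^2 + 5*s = s*(s - 5)*(s - 1)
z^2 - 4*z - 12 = (z - 6)*(z + 2)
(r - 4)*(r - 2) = r^2 - 6*r + 8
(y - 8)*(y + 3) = y^2 - 5*y - 24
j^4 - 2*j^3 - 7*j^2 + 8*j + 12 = (j - 3)*(j - 2)*(j + 1)*(j + 2)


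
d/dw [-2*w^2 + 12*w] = 12 - 4*w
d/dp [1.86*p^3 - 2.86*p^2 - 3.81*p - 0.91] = 5.58*p^2 - 5.72*p - 3.81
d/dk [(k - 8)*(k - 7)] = 2*k - 15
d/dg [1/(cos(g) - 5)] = sin(g)/(cos(g) - 5)^2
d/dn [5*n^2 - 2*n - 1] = 10*n - 2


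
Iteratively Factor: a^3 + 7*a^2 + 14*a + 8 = (a + 1)*(a^2 + 6*a + 8) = (a + 1)*(a + 2)*(a + 4)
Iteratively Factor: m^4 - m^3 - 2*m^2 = (m - 2)*(m^3 + m^2) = (m - 2)*(m + 1)*(m^2) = m*(m - 2)*(m + 1)*(m)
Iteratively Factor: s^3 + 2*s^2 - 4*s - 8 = (s + 2)*(s^2 - 4) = (s - 2)*(s + 2)*(s + 2)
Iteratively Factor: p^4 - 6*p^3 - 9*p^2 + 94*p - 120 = (p + 4)*(p^3 - 10*p^2 + 31*p - 30) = (p - 5)*(p + 4)*(p^2 - 5*p + 6) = (p - 5)*(p - 2)*(p + 4)*(p - 3)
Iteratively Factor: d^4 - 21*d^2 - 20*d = (d - 5)*(d^3 + 5*d^2 + 4*d) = (d - 5)*(d + 1)*(d^2 + 4*d) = d*(d - 5)*(d + 1)*(d + 4)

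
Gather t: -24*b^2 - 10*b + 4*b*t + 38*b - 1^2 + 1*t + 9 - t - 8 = -24*b^2 + 4*b*t + 28*b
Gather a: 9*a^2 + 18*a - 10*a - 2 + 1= 9*a^2 + 8*a - 1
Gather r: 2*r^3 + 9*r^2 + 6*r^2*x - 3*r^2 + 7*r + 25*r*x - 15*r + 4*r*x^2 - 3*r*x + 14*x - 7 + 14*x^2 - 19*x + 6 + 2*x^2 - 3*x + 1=2*r^3 + r^2*(6*x + 6) + r*(4*x^2 + 22*x - 8) + 16*x^2 - 8*x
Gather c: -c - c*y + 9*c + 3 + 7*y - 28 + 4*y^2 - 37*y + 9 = c*(8 - y) + 4*y^2 - 30*y - 16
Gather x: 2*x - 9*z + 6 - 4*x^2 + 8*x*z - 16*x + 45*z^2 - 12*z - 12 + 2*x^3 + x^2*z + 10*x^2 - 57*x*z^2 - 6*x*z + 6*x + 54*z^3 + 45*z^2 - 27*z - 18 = 2*x^3 + x^2*(z + 6) + x*(-57*z^2 + 2*z - 8) + 54*z^3 + 90*z^2 - 48*z - 24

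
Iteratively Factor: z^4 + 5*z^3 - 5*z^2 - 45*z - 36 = (z - 3)*(z^3 + 8*z^2 + 19*z + 12) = (z - 3)*(z + 4)*(z^2 + 4*z + 3) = (z - 3)*(z + 1)*(z + 4)*(z + 3)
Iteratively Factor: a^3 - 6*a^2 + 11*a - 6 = (a - 1)*(a^2 - 5*a + 6) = (a - 3)*(a - 1)*(a - 2)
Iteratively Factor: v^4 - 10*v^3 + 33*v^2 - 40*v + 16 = (v - 4)*(v^3 - 6*v^2 + 9*v - 4) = (v - 4)*(v - 1)*(v^2 - 5*v + 4) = (v - 4)^2*(v - 1)*(v - 1)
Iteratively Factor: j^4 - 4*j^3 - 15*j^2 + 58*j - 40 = (j - 5)*(j^3 + j^2 - 10*j + 8) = (j - 5)*(j + 4)*(j^2 - 3*j + 2) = (j - 5)*(j - 2)*(j + 4)*(j - 1)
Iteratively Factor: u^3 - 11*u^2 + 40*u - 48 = (u - 3)*(u^2 - 8*u + 16) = (u - 4)*(u - 3)*(u - 4)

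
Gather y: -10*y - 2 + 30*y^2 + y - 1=30*y^2 - 9*y - 3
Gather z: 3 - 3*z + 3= 6 - 3*z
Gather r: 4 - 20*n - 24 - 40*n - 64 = -60*n - 84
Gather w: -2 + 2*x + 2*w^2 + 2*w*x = 2*w^2 + 2*w*x + 2*x - 2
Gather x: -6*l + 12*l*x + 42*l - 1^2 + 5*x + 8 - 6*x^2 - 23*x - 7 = 36*l - 6*x^2 + x*(12*l - 18)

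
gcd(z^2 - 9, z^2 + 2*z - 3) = z + 3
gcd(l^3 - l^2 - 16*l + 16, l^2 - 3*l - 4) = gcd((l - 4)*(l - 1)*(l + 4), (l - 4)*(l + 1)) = l - 4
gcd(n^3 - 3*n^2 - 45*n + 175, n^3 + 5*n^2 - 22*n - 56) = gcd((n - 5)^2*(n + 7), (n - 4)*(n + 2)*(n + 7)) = n + 7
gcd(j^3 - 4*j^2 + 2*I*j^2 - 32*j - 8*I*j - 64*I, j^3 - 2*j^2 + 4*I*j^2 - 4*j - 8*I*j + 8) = j + 2*I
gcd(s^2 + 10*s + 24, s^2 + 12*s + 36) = s + 6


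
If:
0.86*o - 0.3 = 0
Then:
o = 0.35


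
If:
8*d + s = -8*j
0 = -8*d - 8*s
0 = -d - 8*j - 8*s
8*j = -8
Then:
No Solution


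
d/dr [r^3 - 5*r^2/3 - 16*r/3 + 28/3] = 3*r^2 - 10*r/3 - 16/3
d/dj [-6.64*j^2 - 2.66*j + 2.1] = -13.28*j - 2.66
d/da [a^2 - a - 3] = 2*a - 1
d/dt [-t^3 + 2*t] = 2 - 3*t^2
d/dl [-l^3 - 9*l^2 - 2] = 3*l*(-l - 6)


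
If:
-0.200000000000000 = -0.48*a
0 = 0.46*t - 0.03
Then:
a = 0.42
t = 0.07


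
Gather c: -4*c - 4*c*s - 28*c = c*(-4*s - 32)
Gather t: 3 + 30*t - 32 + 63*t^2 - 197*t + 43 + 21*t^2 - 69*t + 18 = 84*t^2 - 236*t + 32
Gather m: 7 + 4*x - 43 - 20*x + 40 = 4 - 16*x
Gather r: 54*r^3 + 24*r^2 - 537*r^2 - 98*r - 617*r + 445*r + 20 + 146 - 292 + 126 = 54*r^3 - 513*r^2 - 270*r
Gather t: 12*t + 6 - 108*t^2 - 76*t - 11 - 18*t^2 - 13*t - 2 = -126*t^2 - 77*t - 7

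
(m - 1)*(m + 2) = m^2 + m - 2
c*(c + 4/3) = c^2 + 4*c/3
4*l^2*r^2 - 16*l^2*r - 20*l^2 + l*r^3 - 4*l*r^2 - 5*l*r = (4*l + r)*(r - 5)*(l*r + l)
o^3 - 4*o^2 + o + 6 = (o - 3)*(o - 2)*(o + 1)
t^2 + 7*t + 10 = (t + 2)*(t + 5)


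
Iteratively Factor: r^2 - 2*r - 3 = (r + 1)*(r - 3)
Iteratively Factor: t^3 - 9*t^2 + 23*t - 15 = (t - 1)*(t^2 - 8*t + 15) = (t - 5)*(t - 1)*(t - 3)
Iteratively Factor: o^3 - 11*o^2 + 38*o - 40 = (o - 5)*(o^2 - 6*o + 8) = (o - 5)*(o - 2)*(o - 4)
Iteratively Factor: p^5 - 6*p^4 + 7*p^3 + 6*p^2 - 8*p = (p)*(p^4 - 6*p^3 + 7*p^2 + 6*p - 8) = p*(p - 1)*(p^3 - 5*p^2 + 2*p + 8) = p*(p - 4)*(p - 1)*(p^2 - p - 2) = p*(p - 4)*(p - 1)*(p + 1)*(p - 2)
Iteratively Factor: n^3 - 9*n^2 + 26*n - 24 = (n - 3)*(n^2 - 6*n + 8) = (n - 3)*(n - 2)*(n - 4)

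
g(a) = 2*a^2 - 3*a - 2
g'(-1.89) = -10.56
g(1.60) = -1.68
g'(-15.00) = -63.00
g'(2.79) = 8.16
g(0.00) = -2.00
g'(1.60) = 3.40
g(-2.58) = 19.05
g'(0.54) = -0.84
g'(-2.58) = -13.32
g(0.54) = -3.04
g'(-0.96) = -6.84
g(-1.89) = 10.81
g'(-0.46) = -4.84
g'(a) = 4*a - 3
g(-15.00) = 493.00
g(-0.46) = -0.20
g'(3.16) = 9.64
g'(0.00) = -3.00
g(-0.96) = 2.72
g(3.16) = 8.49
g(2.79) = 5.20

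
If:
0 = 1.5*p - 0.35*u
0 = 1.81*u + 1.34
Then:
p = -0.17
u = -0.74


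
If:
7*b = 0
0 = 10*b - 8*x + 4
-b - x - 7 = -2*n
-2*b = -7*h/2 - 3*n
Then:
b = 0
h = -45/14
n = 15/4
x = 1/2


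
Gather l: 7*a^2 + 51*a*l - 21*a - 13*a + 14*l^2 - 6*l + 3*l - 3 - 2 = 7*a^2 - 34*a + 14*l^2 + l*(51*a - 3) - 5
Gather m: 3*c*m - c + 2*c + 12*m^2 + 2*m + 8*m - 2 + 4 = c + 12*m^2 + m*(3*c + 10) + 2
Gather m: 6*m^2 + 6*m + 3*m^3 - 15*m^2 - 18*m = 3*m^3 - 9*m^2 - 12*m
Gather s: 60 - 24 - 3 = 33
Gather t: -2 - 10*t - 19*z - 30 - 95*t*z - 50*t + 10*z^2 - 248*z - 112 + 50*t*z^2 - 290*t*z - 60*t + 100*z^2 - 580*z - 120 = t*(50*z^2 - 385*z - 120) + 110*z^2 - 847*z - 264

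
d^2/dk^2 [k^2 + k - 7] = 2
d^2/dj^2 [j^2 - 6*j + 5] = 2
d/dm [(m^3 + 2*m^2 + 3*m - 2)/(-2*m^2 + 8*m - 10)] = (-m^4 + 8*m^3 - 4*m^2 - 24*m - 7)/(2*(m^4 - 8*m^3 + 26*m^2 - 40*m + 25))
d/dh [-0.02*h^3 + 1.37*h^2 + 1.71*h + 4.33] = -0.06*h^2 + 2.74*h + 1.71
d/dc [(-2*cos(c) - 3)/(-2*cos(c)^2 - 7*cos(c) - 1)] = (4*cos(c)^2 + 12*cos(c) + 19)*sin(c)/(7*cos(c) + cos(2*c) + 2)^2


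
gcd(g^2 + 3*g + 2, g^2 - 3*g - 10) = g + 2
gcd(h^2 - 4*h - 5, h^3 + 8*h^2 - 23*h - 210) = h - 5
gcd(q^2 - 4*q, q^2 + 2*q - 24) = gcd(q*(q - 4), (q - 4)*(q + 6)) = q - 4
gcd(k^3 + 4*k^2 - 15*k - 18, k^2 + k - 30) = k + 6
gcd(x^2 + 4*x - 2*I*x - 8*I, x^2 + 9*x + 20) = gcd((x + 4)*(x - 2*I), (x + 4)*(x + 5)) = x + 4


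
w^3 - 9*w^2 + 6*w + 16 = (w - 8)*(w - 2)*(w + 1)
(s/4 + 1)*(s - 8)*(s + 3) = s^3/4 - s^2/4 - 11*s - 24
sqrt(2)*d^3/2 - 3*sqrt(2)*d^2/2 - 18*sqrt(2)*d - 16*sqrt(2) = (d - 8)*(d + 4)*(sqrt(2)*d/2 + sqrt(2)/2)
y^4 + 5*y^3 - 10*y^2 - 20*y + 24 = (y - 2)*(y - 1)*(y + 2)*(y + 6)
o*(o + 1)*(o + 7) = o^3 + 8*o^2 + 7*o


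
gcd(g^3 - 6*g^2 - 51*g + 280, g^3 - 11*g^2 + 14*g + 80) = g^2 - 13*g + 40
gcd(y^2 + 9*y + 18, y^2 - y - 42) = y + 6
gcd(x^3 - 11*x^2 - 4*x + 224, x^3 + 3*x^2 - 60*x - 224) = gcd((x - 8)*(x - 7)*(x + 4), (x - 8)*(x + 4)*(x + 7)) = x^2 - 4*x - 32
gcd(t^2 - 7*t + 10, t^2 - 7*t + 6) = 1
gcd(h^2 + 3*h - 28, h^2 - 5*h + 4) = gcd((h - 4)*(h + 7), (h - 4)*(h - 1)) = h - 4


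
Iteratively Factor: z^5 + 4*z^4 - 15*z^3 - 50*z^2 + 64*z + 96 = (z - 3)*(z^4 + 7*z^3 + 6*z^2 - 32*z - 32) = (z - 3)*(z - 2)*(z^3 + 9*z^2 + 24*z + 16) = (z - 3)*(z - 2)*(z + 4)*(z^2 + 5*z + 4) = (z - 3)*(z - 2)*(z + 1)*(z + 4)*(z + 4)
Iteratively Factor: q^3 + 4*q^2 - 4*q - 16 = (q + 2)*(q^2 + 2*q - 8) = (q - 2)*(q + 2)*(q + 4)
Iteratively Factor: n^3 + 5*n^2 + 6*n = (n)*(n^2 + 5*n + 6) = n*(n + 2)*(n + 3)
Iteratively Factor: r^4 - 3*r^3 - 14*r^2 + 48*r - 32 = (r - 4)*(r^3 + r^2 - 10*r + 8) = (r - 4)*(r - 2)*(r^2 + 3*r - 4) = (r - 4)*(r - 2)*(r - 1)*(r + 4)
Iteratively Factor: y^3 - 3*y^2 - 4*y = (y)*(y^2 - 3*y - 4) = y*(y + 1)*(y - 4)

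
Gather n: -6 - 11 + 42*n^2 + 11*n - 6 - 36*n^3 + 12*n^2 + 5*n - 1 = -36*n^3 + 54*n^2 + 16*n - 24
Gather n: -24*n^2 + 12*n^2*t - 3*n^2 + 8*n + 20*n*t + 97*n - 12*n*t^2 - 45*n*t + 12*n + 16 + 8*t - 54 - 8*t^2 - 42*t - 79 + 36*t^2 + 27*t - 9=n^2*(12*t - 27) + n*(-12*t^2 - 25*t + 117) + 28*t^2 - 7*t - 126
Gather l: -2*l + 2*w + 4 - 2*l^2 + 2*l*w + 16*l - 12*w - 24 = -2*l^2 + l*(2*w + 14) - 10*w - 20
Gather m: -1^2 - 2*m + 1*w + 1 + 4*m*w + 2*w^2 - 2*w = m*(4*w - 2) + 2*w^2 - w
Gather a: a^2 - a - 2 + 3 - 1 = a^2 - a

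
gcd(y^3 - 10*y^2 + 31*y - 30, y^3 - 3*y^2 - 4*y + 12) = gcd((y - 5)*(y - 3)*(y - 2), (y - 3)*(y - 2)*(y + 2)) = y^2 - 5*y + 6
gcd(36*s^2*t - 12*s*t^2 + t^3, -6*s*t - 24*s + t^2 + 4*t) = 6*s - t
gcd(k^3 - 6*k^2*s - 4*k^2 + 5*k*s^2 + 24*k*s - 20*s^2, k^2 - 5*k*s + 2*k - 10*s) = -k + 5*s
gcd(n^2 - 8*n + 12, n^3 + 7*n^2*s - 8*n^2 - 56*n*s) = 1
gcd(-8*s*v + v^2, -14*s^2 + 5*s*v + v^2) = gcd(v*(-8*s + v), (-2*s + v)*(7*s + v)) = 1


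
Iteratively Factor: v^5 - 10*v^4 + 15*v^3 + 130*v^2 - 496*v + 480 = (v - 4)*(v^4 - 6*v^3 - 9*v^2 + 94*v - 120) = (v - 4)*(v + 4)*(v^3 - 10*v^2 + 31*v - 30) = (v - 4)*(v - 2)*(v + 4)*(v^2 - 8*v + 15) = (v - 4)*(v - 3)*(v - 2)*(v + 4)*(v - 5)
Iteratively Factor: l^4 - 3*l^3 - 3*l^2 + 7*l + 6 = (l + 1)*(l^3 - 4*l^2 + l + 6) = (l - 2)*(l + 1)*(l^2 - 2*l - 3) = (l - 2)*(l + 1)^2*(l - 3)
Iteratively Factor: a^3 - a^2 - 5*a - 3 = (a - 3)*(a^2 + 2*a + 1) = (a - 3)*(a + 1)*(a + 1)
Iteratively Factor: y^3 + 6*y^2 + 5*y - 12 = (y + 3)*(y^2 + 3*y - 4) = (y + 3)*(y + 4)*(y - 1)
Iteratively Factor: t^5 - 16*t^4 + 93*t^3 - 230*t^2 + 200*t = (t - 5)*(t^4 - 11*t^3 + 38*t^2 - 40*t) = (t - 5)*(t - 2)*(t^3 - 9*t^2 + 20*t) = (t - 5)*(t - 4)*(t - 2)*(t^2 - 5*t) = (t - 5)^2*(t - 4)*(t - 2)*(t)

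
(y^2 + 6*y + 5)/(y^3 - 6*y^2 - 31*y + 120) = (y + 1)/(y^2 - 11*y + 24)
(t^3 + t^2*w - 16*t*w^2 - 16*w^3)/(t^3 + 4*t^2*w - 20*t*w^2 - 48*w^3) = (t^2 + 5*t*w + 4*w^2)/(t^2 + 8*t*w + 12*w^2)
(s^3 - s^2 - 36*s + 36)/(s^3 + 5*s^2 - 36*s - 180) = (s - 1)/(s + 5)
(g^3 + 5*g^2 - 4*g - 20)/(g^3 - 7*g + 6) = (g^2 + 7*g + 10)/(g^2 + 2*g - 3)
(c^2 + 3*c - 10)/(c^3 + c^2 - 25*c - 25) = (c - 2)/(c^2 - 4*c - 5)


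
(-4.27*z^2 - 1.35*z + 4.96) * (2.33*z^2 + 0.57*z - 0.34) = -9.9491*z^4 - 5.5794*z^3 + 12.2391*z^2 + 3.2862*z - 1.6864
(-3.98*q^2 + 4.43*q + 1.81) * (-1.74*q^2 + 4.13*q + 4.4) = 6.9252*q^4 - 24.1456*q^3 - 2.3655*q^2 + 26.9673*q + 7.964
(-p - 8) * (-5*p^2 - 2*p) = 5*p^3 + 42*p^2 + 16*p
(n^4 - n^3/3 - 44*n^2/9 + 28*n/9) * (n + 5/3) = n^5 + 4*n^4/3 - 49*n^3/9 - 136*n^2/27 + 140*n/27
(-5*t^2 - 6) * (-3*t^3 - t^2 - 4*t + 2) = 15*t^5 + 5*t^4 + 38*t^3 - 4*t^2 + 24*t - 12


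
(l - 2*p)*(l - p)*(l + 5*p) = l^3 + 2*l^2*p - 13*l*p^2 + 10*p^3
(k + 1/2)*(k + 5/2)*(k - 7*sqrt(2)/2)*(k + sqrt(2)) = k^4 - 5*sqrt(2)*k^3/2 + 3*k^3 - 15*sqrt(2)*k^2/2 - 23*k^2/4 - 21*k - 25*sqrt(2)*k/8 - 35/4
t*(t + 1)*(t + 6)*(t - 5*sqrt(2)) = t^4 - 5*sqrt(2)*t^3 + 7*t^3 - 35*sqrt(2)*t^2 + 6*t^2 - 30*sqrt(2)*t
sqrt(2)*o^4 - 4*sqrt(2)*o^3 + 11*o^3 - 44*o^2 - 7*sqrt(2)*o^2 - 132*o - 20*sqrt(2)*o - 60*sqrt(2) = (o - 6)*(o + 2)*(o + 5*sqrt(2))*(sqrt(2)*o + 1)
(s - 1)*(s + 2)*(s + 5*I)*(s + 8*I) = s^4 + s^3 + 13*I*s^3 - 42*s^2 + 13*I*s^2 - 40*s - 26*I*s + 80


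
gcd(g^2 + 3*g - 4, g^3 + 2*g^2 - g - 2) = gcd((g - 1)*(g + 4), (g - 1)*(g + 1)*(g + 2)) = g - 1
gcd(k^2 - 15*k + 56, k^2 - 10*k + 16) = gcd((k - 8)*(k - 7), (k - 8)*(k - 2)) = k - 8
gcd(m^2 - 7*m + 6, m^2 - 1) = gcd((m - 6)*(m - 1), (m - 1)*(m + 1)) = m - 1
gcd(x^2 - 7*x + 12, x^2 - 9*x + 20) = x - 4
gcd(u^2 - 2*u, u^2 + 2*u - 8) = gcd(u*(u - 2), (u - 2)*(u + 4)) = u - 2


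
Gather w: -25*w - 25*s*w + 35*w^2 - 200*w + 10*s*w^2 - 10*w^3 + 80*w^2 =-10*w^3 + w^2*(10*s + 115) + w*(-25*s - 225)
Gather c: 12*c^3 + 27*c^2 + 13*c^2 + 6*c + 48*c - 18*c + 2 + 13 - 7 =12*c^3 + 40*c^2 + 36*c + 8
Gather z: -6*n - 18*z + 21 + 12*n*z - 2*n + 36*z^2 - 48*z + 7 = -8*n + 36*z^2 + z*(12*n - 66) + 28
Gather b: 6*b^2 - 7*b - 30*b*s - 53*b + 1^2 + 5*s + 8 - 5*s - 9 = 6*b^2 + b*(-30*s - 60)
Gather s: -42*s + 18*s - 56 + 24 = -24*s - 32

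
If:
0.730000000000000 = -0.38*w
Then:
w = -1.92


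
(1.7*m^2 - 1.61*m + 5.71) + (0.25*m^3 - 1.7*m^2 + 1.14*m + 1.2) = 0.25*m^3 - 0.47*m + 6.91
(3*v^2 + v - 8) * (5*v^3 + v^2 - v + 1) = 15*v^5 + 8*v^4 - 42*v^3 - 6*v^2 + 9*v - 8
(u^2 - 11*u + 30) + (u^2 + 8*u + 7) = 2*u^2 - 3*u + 37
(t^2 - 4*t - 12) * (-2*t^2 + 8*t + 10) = -2*t^4 + 16*t^3 + 2*t^2 - 136*t - 120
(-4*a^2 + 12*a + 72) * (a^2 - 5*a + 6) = -4*a^4 + 32*a^3 - 12*a^2 - 288*a + 432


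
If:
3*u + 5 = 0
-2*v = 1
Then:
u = -5/3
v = -1/2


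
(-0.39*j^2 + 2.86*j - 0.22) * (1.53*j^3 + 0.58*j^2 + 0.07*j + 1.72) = -0.5967*j^5 + 4.1496*j^4 + 1.2949*j^3 - 0.5982*j^2 + 4.9038*j - 0.3784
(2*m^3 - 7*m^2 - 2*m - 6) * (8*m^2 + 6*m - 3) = 16*m^5 - 44*m^4 - 64*m^3 - 39*m^2 - 30*m + 18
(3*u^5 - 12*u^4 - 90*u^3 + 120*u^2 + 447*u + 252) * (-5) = -15*u^5 + 60*u^4 + 450*u^3 - 600*u^2 - 2235*u - 1260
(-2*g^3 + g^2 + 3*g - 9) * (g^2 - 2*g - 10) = -2*g^5 + 5*g^4 + 21*g^3 - 25*g^2 - 12*g + 90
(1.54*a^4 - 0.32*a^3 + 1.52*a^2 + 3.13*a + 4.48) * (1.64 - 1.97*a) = -3.0338*a^5 + 3.156*a^4 - 3.5192*a^3 - 3.6733*a^2 - 3.6924*a + 7.3472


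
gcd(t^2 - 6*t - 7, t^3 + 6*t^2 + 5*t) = t + 1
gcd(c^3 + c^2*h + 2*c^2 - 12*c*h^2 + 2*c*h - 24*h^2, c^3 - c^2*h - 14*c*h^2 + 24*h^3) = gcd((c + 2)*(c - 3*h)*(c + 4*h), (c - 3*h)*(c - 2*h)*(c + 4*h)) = c^2 + c*h - 12*h^2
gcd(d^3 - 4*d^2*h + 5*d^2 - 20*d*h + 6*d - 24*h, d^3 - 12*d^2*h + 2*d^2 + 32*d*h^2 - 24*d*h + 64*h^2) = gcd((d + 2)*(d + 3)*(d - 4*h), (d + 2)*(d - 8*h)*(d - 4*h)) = d^2 - 4*d*h + 2*d - 8*h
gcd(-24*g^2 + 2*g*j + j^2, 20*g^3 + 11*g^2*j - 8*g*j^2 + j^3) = 4*g - j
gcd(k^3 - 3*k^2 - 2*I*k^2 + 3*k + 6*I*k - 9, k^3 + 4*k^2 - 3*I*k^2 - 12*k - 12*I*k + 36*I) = k - 3*I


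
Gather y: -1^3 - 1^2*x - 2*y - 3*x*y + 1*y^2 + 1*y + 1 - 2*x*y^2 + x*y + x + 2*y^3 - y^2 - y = -2*x*y^2 + 2*y^3 + y*(-2*x - 2)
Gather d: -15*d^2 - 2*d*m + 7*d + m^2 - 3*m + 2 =-15*d^2 + d*(7 - 2*m) + m^2 - 3*m + 2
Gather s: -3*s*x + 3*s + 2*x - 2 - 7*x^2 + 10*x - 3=s*(3 - 3*x) - 7*x^2 + 12*x - 5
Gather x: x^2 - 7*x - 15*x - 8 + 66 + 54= x^2 - 22*x + 112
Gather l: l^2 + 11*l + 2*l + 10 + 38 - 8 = l^2 + 13*l + 40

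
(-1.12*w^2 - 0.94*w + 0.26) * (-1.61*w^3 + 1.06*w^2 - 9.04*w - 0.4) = 1.8032*w^5 + 0.3262*w^4 + 8.7098*w^3 + 9.2212*w^2 - 1.9744*w - 0.104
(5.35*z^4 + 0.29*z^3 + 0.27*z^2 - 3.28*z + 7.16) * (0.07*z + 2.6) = 0.3745*z^5 + 13.9303*z^4 + 0.7729*z^3 + 0.4724*z^2 - 8.0268*z + 18.616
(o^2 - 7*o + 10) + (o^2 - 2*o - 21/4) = 2*o^2 - 9*o + 19/4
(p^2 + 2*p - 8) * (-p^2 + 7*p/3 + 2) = -p^4 + p^3/3 + 44*p^2/3 - 44*p/3 - 16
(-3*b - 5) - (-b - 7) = 2 - 2*b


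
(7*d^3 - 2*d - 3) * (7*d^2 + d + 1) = 49*d^5 + 7*d^4 - 7*d^3 - 23*d^2 - 5*d - 3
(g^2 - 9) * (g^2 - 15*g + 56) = g^4 - 15*g^3 + 47*g^2 + 135*g - 504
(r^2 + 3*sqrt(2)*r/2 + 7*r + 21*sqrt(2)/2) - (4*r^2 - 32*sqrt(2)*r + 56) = -3*r^2 + 7*r + 67*sqrt(2)*r/2 - 56 + 21*sqrt(2)/2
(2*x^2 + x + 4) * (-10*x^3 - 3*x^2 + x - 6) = -20*x^5 - 16*x^4 - 41*x^3 - 23*x^2 - 2*x - 24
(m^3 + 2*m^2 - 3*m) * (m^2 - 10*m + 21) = m^5 - 8*m^4 - 2*m^3 + 72*m^2 - 63*m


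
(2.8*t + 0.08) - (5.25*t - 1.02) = 1.1 - 2.45*t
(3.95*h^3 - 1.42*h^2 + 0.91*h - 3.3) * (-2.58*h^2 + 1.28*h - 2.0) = -10.191*h^5 + 8.7196*h^4 - 12.0654*h^3 + 12.5188*h^2 - 6.044*h + 6.6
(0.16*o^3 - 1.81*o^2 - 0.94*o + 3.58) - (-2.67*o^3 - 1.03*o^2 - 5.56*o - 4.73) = 2.83*o^3 - 0.78*o^2 + 4.62*o + 8.31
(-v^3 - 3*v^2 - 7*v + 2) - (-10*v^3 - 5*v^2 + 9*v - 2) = 9*v^3 + 2*v^2 - 16*v + 4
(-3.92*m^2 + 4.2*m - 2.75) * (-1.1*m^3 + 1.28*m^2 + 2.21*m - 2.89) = 4.312*m^5 - 9.6376*m^4 - 0.2622*m^3 + 17.0908*m^2 - 18.2155*m + 7.9475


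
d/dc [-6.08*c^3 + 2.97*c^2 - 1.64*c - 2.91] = -18.24*c^2 + 5.94*c - 1.64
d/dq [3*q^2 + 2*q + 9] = 6*q + 2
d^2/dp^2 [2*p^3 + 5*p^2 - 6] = 12*p + 10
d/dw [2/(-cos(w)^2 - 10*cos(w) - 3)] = -4*(cos(w) + 5)*sin(w)/(cos(w)^2 + 10*cos(w) + 3)^2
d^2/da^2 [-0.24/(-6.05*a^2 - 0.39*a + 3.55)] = (-17.5692*a^2 - 1.13256*a + 0.24*(12.1*a + 0.39)*(24.2*a + 0.78) + 10.3092)/(6.05*a^2 + 0.39*a - 3.55)^3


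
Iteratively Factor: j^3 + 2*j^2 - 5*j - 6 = (j - 2)*(j^2 + 4*j + 3) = (j - 2)*(j + 1)*(j + 3)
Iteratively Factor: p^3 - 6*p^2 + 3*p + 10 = (p - 5)*(p^2 - p - 2) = (p - 5)*(p - 2)*(p + 1)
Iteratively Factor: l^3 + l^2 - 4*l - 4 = (l - 2)*(l^2 + 3*l + 2) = (l - 2)*(l + 2)*(l + 1)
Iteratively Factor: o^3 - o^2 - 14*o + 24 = (o - 3)*(o^2 + 2*o - 8) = (o - 3)*(o + 4)*(o - 2)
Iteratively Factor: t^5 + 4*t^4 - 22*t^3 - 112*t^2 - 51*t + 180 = (t + 4)*(t^4 - 22*t^2 - 24*t + 45) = (t - 1)*(t + 4)*(t^3 + t^2 - 21*t - 45) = (t - 1)*(t + 3)*(t + 4)*(t^2 - 2*t - 15) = (t - 5)*(t - 1)*(t + 3)*(t + 4)*(t + 3)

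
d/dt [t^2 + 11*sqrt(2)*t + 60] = 2*t + 11*sqrt(2)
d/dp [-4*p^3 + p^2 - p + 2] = -12*p^2 + 2*p - 1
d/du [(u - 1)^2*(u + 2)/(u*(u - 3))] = (u^4 - 6*u^3 + 3*u^2 - 4*u + 6)/(u^2*(u^2 - 6*u + 9))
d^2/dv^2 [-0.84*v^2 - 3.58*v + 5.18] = -1.68000000000000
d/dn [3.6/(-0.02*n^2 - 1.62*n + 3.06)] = (0.144*n + 5.832)/(0.02*n^2 + 1.62*n - 3.06)^2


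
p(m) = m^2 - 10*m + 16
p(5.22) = -8.95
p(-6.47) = 122.56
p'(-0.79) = -11.58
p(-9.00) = 187.00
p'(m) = 2*m - 10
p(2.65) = -3.48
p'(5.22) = 0.44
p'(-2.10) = -14.20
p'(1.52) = -6.96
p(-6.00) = 112.00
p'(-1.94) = -13.88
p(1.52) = 3.11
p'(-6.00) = -22.00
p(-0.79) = 24.52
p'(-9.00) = -28.00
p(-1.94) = 39.16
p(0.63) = 10.10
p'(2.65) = -4.70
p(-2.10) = 41.41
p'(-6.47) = -22.94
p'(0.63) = -8.74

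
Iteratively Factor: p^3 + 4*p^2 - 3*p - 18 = (p + 3)*(p^2 + p - 6) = (p - 2)*(p + 3)*(p + 3)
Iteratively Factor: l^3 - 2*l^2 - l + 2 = (l + 1)*(l^2 - 3*l + 2) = (l - 1)*(l + 1)*(l - 2)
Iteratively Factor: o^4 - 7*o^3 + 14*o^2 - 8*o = (o - 1)*(o^3 - 6*o^2 + 8*o) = o*(o - 1)*(o^2 - 6*o + 8) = o*(o - 4)*(o - 1)*(o - 2)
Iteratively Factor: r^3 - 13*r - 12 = (r + 1)*(r^2 - r - 12) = (r + 1)*(r + 3)*(r - 4)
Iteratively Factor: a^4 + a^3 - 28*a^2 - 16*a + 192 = (a + 4)*(a^3 - 3*a^2 - 16*a + 48) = (a - 4)*(a + 4)*(a^2 + a - 12) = (a - 4)*(a + 4)^2*(a - 3)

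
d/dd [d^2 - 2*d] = 2*d - 2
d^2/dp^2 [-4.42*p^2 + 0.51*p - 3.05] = -8.84000000000000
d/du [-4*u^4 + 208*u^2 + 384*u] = -16*u^3 + 416*u + 384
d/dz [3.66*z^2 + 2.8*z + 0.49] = 7.32*z + 2.8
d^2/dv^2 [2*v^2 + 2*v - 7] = 4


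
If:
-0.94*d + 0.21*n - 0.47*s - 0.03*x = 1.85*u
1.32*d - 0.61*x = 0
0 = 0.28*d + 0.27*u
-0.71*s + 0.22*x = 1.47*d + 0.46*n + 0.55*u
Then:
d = 0.462121212121212*x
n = -1.07241906856379*x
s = 0.419119488217946*x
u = -0.479236812570146*x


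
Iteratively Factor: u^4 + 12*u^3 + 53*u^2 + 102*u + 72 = (u + 2)*(u^3 + 10*u^2 + 33*u + 36) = (u + 2)*(u + 3)*(u^2 + 7*u + 12) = (u + 2)*(u + 3)*(u + 4)*(u + 3)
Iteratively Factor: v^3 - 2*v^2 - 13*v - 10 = (v + 2)*(v^2 - 4*v - 5) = (v - 5)*(v + 2)*(v + 1)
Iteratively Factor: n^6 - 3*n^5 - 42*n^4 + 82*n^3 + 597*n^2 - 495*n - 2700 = (n - 5)*(n^5 + 2*n^4 - 32*n^3 - 78*n^2 + 207*n + 540) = (n - 5)*(n + 3)*(n^4 - n^3 - 29*n^2 + 9*n + 180) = (n - 5)^2*(n + 3)*(n^3 + 4*n^2 - 9*n - 36) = (n - 5)^2*(n + 3)^2*(n^2 + n - 12) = (n - 5)^2*(n - 3)*(n + 3)^2*(n + 4)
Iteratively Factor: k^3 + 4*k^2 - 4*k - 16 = (k + 2)*(k^2 + 2*k - 8) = (k - 2)*(k + 2)*(k + 4)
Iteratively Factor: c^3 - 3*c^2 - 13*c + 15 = (c - 5)*(c^2 + 2*c - 3) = (c - 5)*(c - 1)*(c + 3)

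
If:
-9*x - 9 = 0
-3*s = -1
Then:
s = 1/3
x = -1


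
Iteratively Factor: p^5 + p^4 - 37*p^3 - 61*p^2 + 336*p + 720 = (p + 3)*(p^4 - 2*p^3 - 31*p^2 + 32*p + 240) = (p - 5)*(p + 3)*(p^3 + 3*p^2 - 16*p - 48) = (p - 5)*(p + 3)*(p + 4)*(p^2 - p - 12) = (p - 5)*(p - 4)*(p + 3)*(p + 4)*(p + 3)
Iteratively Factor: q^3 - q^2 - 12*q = (q)*(q^2 - q - 12) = q*(q - 4)*(q + 3)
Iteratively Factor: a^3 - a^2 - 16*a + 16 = (a - 1)*(a^2 - 16) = (a - 4)*(a - 1)*(a + 4)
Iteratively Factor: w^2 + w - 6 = (w + 3)*(w - 2)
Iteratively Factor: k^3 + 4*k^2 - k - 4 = (k - 1)*(k^2 + 5*k + 4) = (k - 1)*(k + 1)*(k + 4)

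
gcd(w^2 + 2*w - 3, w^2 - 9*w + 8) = w - 1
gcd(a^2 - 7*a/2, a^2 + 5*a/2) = a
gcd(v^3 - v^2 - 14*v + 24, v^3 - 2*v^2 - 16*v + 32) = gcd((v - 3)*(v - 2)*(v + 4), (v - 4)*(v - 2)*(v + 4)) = v^2 + 2*v - 8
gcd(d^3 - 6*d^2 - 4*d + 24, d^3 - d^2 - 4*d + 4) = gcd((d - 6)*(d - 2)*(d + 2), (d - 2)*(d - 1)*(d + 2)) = d^2 - 4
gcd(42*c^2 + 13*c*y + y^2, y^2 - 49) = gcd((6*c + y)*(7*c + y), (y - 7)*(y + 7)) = 1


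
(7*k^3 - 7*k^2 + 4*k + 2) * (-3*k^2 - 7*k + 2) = -21*k^5 - 28*k^4 + 51*k^3 - 48*k^2 - 6*k + 4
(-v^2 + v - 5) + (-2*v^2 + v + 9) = -3*v^2 + 2*v + 4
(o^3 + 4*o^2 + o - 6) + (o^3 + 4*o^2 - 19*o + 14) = 2*o^3 + 8*o^2 - 18*o + 8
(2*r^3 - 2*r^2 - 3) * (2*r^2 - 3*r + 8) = 4*r^5 - 10*r^4 + 22*r^3 - 22*r^2 + 9*r - 24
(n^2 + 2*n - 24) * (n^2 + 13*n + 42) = n^4 + 15*n^3 + 44*n^2 - 228*n - 1008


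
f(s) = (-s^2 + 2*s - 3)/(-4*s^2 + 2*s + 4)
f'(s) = (2 - 2*s)/(-4*s^2 + 2*s + 4) + (8*s - 2)*(-s^2 + 2*s - 3)/(-4*s^2 + 2*s + 4)^2 = (3*s^2 - 16*s + 7)/(2*(4*s^4 - 4*s^3 - 7*s^2 + 4*s + 4))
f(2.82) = 0.24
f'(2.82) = -0.06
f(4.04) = 0.21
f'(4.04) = -0.01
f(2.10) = 0.34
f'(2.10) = -0.30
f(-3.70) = 0.41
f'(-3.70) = 0.06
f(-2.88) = 0.49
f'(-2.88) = 0.13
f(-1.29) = 1.38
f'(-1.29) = 2.38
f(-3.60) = 0.42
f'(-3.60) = 0.07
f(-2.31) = 0.59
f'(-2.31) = 0.25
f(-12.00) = 0.29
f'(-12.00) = 0.00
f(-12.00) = 0.29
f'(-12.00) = 0.00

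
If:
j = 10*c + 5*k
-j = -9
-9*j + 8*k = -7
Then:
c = -149/40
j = 9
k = 37/4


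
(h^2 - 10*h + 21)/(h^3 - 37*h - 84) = (h - 3)/(h^2 + 7*h + 12)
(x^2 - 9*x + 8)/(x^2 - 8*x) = (x - 1)/x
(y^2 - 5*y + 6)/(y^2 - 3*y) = (y - 2)/y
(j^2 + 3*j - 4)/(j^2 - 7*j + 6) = (j + 4)/(j - 6)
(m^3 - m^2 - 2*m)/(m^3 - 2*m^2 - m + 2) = m/(m - 1)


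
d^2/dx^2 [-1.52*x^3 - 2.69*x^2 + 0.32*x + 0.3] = -9.12*x - 5.38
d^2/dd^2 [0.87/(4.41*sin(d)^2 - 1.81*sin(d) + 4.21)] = (-67.679388*sin(d)^4 + 20.833281*sin(d)^3 + 163.278903*sin(d)^2 - 48.296049*sin(d) - 26.6046)/(4.41*sin(d)^2 - 1.81*sin(d) + 4.21)^3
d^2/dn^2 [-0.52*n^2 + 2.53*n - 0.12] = -1.04000000000000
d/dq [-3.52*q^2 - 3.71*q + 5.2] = -7.04*q - 3.71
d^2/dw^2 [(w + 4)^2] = 2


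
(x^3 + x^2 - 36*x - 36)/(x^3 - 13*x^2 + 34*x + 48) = (x + 6)/(x - 8)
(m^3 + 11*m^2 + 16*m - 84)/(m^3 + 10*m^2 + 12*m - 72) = (m + 7)/(m + 6)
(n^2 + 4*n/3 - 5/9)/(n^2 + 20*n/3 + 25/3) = (n - 1/3)/(n + 5)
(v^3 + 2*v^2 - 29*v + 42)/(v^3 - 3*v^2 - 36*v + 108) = (v^2 + 5*v - 14)/(v^2 - 36)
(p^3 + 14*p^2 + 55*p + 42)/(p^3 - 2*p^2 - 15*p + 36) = (p^3 + 14*p^2 + 55*p + 42)/(p^3 - 2*p^2 - 15*p + 36)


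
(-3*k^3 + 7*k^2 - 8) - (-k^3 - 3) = -2*k^3 + 7*k^2 - 5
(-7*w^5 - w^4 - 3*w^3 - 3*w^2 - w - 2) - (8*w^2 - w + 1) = -7*w^5 - w^4 - 3*w^3 - 11*w^2 - 3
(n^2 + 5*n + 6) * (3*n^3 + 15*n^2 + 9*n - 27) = 3*n^5 + 30*n^4 + 102*n^3 + 108*n^2 - 81*n - 162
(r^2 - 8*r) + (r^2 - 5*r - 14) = 2*r^2 - 13*r - 14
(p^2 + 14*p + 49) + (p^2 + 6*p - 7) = 2*p^2 + 20*p + 42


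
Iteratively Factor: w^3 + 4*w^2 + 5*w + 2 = (w + 1)*(w^2 + 3*w + 2) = (w + 1)*(w + 2)*(w + 1)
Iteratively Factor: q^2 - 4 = (q - 2)*(q + 2)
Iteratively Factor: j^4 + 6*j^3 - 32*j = (j - 2)*(j^3 + 8*j^2 + 16*j) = j*(j - 2)*(j^2 + 8*j + 16) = j*(j - 2)*(j + 4)*(j + 4)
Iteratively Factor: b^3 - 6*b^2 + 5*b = (b)*(b^2 - 6*b + 5) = b*(b - 5)*(b - 1)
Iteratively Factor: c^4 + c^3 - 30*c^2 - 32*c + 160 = (c + 4)*(c^3 - 3*c^2 - 18*c + 40) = (c + 4)^2*(c^2 - 7*c + 10) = (c - 5)*(c + 4)^2*(c - 2)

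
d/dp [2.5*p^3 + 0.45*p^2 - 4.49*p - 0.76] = 7.5*p^2 + 0.9*p - 4.49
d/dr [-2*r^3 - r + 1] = -6*r^2 - 1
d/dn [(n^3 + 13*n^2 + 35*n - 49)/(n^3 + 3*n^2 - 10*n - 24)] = 10*(-n^4 - 9*n^3 - 16*n^2 - 33*n - 133)/(n^6 + 6*n^5 - 11*n^4 - 108*n^3 - 44*n^2 + 480*n + 576)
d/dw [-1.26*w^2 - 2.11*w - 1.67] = -2.52*w - 2.11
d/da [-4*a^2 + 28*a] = 28 - 8*a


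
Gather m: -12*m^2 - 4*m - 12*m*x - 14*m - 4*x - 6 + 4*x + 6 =-12*m^2 + m*(-12*x - 18)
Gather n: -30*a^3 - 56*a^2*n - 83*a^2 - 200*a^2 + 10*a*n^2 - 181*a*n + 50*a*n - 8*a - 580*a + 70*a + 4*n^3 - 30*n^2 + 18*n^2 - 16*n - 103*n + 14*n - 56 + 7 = -30*a^3 - 283*a^2 - 518*a + 4*n^3 + n^2*(10*a - 12) + n*(-56*a^2 - 131*a - 105) - 49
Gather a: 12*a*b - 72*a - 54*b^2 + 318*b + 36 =a*(12*b - 72) - 54*b^2 + 318*b + 36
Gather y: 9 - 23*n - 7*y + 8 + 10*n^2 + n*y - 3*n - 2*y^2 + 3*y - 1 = 10*n^2 - 26*n - 2*y^2 + y*(n - 4) + 16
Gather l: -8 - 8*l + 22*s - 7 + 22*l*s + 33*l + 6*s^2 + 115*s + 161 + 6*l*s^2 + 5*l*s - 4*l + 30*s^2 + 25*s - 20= l*(6*s^2 + 27*s + 21) + 36*s^2 + 162*s + 126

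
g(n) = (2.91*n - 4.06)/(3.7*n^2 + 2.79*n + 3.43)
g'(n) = (-7.4*n - 2.79)*(2.91*n - 4.06)/(3.7*n^2 + 2.79*n + 3.43)^2 + 2.91/(3.7*n^2 + 2.79*n + 3.43) = (-10.767*n^2 + 30.044*n + 21.3087)/(13.69*n^4 + 20.646*n^3 + 33.1661*n^2 + 19.1394*n + 11.7649)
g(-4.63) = -0.25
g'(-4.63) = -0.07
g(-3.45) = -0.37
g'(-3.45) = -0.15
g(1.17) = -0.06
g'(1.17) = 0.30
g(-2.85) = -0.48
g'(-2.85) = -0.23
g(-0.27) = -1.64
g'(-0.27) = 1.43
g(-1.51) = -1.10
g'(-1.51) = -0.83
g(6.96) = 0.08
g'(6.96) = -0.01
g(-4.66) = -0.25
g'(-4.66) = -0.07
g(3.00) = 0.10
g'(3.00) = 0.01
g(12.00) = 0.05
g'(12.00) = -0.00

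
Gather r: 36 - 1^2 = 35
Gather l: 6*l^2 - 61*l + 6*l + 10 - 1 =6*l^2 - 55*l + 9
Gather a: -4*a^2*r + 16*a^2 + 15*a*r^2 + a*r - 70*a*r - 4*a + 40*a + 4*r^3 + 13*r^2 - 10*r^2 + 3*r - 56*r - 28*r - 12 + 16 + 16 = a^2*(16 - 4*r) + a*(15*r^2 - 69*r + 36) + 4*r^3 + 3*r^2 - 81*r + 20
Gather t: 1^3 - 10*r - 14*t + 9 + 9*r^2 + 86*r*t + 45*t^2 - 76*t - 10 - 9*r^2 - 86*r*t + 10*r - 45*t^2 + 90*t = 0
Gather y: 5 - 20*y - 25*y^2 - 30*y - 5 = -25*y^2 - 50*y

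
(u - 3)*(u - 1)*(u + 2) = u^3 - 2*u^2 - 5*u + 6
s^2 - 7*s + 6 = (s - 6)*(s - 1)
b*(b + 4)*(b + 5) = b^3 + 9*b^2 + 20*b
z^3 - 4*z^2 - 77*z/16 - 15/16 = (z - 5)*(z + 1/4)*(z + 3/4)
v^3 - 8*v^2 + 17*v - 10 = (v - 5)*(v - 2)*(v - 1)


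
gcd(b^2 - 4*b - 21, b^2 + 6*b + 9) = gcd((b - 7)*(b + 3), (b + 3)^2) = b + 3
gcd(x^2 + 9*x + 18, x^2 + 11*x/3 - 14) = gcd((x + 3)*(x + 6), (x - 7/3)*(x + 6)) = x + 6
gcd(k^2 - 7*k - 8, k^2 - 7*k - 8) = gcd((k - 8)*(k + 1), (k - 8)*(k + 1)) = k^2 - 7*k - 8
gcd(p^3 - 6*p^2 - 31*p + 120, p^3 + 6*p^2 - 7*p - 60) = p^2 + 2*p - 15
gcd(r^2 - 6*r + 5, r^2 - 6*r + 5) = r^2 - 6*r + 5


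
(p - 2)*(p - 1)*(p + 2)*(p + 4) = p^4 + 3*p^3 - 8*p^2 - 12*p + 16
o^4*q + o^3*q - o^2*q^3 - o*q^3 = o*(o - q)*(o + q)*(o*q + q)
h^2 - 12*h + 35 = (h - 7)*(h - 5)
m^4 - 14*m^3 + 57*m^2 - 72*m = m*(m - 8)*(m - 3)^2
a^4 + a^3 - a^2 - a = a*(a - 1)*(a + 1)^2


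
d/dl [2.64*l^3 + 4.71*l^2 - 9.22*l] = 7.92*l^2 + 9.42*l - 9.22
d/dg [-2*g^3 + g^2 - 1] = 2*g*(1 - 3*g)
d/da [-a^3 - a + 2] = -3*a^2 - 1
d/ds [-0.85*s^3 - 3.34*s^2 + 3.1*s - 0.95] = -2.55*s^2 - 6.68*s + 3.1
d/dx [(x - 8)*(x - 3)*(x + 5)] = 3*x^2 - 12*x - 31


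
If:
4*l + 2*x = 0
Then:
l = -x/2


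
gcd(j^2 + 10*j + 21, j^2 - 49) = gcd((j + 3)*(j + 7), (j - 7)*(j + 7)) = j + 7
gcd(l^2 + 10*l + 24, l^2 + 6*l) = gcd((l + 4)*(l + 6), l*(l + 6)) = l + 6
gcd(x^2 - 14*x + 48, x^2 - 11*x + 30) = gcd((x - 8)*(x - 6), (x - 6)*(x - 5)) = x - 6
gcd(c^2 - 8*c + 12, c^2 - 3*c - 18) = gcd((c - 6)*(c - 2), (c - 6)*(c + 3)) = c - 6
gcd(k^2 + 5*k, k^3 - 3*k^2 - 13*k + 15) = 1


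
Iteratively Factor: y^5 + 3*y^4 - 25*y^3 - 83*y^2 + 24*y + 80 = (y + 4)*(y^4 - y^3 - 21*y^2 + y + 20) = (y - 5)*(y + 4)*(y^3 + 4*y^2 - y - 4) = (y - 5)*(y + 4)^2*(y^2 - 1) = (y - 5)*(y + 1)*(y + 4)^2*(y - 1)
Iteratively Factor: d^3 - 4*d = (d)*(d^2 - 4) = d*(d + 2)*(d - 2)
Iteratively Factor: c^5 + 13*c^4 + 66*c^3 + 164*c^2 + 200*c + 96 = (c + 4)*(c^4 + 9*c^3 + 30*c^2 + 44*c + 24) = (c + 3)*(c + 4)*(c^3 + 6*c^2 + 12*c + 8) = (c + 2)*(c + 3)*(c + 4)*(c^2 + 4*c + 4) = (c + 2)^2*(c + 3)*(c + 4)*(c + 2)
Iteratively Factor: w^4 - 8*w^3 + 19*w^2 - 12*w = (w - 3)*(w^3 - 5*w^2 + 4*w) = (w - 3)*(w - 1)*(w^2 - 4*w) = (w - 4)*(w - 3)*(w - 1)*(w)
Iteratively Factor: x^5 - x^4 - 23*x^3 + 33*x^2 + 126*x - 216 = (x - 3)*(x^4 + 2*x^3 - 17*x^2 - 18*x + 72) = (x - 3)*(x + 4)*(x^3 - 2*x^2 - 9*x + 18) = (x - 3)*(x + 3)*(x + 4)*(x^2 - 5*x + 6) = (x - 3)*(x - 2)*(x + 3)*(x + 4)*(x - 3)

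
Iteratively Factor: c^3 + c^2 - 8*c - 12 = (c + 2)*(c^2 - c - 6) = (c - 3)*(c + 2)*(c + 2)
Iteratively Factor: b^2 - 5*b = (b)*(b - 5)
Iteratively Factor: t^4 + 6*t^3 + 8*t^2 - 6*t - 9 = (t + 1)*(t^3 + 5*t^2 + 3*t - 9) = (t + 1)*(t + 3)*(t^2 + 2*t - 3) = (t + 1)*(t + 3)^2*(t - 1)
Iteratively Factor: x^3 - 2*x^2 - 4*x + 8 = (x + 2)*(x^2 - 4*x + 4) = (x - 2)*(x + 2)*(x - 2)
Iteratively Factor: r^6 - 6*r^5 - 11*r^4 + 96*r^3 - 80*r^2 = (r)*(r^5 - 6*r^4 - 11*r^3 + 96*r^2 - 80*r) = r*(r - 1)*(r^4 - 5*r^3 - 16*r^2 + 80*r) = r*(r - 1)*(r + 4)*(r^3 - 9*r^2 + 20*r) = r^2*(r - 1)*(r + 4)*(r^2 - 9*r + 20) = r^2*(r - 4)*(r - 1)*(r + 4)*(r - 5)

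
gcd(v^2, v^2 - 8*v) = v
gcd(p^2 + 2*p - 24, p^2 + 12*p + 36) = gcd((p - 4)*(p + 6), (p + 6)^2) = p + 6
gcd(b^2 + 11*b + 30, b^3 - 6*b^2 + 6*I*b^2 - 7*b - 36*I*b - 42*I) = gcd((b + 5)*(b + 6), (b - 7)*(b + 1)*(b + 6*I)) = 1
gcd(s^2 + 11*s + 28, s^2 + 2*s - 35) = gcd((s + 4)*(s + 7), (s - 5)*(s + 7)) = s + 7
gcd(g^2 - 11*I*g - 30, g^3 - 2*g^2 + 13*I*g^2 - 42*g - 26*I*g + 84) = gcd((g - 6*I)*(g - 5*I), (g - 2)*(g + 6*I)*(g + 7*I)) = 1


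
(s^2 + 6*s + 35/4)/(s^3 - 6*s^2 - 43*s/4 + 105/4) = (2*s + 7)/(2*s^2 - 17*s + 21)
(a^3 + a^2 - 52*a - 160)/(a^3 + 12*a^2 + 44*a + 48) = (a^2 - 3*a - 40)/(a^2 + 8*a + 12)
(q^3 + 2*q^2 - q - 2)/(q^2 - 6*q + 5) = (q^2 + 3*q + 2)/(q - 5)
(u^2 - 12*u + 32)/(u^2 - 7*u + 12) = (u - 8)/(u - 3)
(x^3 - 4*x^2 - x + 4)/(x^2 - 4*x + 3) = (x^2 - 3*x - 4)/(x - 3)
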